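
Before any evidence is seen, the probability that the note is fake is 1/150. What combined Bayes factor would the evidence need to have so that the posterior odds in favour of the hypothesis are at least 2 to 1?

Prior odds = (1/150)/(149/150) = 1/149.
Target odds = 2.
Required Bayes factor = 2 ÷ (1/149) = 298.

298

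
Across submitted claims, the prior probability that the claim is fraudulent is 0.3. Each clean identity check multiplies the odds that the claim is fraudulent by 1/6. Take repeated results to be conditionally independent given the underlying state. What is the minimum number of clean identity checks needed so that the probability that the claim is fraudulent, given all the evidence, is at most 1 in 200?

3

Prior odds = 0.3/0.7 = 3/7.
Likelihood ratio per clean identity check = 1/6.
Target posterior odds = 0.005/0.995 = 1/199.
Require (1/6)ⁿ ≤ 1/199 ÷ (3/7) = 7/597.
(1/6)² = 1/36 is still above 7/597 but (1/6)³ = 1/216 is at or below it, so n = 3.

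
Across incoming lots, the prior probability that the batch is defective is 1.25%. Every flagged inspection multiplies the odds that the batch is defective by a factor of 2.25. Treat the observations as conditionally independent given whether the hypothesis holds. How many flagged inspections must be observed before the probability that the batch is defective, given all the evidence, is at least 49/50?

Prior odds = 0.0125/0.9875 = 1/79.
Likelihood ratio per flagged inspection = 2.25.
Target odds: 0.98 ÷ 0.02 = 49.
Require 2.25ⁿ ≥ 49 ÷ (1/79) = 3871.
2.25¹⁰ ≈3325.26 falls short of 3871 but 2.25¹¹ ≈7481.83 reaches it, so n = 11.

11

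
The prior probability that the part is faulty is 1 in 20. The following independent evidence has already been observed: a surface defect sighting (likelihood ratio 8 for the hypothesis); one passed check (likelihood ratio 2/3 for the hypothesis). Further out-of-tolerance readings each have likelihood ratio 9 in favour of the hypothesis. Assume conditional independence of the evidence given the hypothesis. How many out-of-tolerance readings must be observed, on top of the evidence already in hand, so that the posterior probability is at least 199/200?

Prior odds = 0.05/0.95 = 1/19.
Combined Bayes factor of the evidence already in hand = 8 × (2/3) = 16/3.
Odds after that evidence = (1/19) × 16/3 = 16/57.
Target odds = 0.995/0.005 = 199.
Need 9ⁿ ≥ 199 ÷ (16/57) = 708.9375.
9² = 81 falls short of 708.9375 but 9³ = 729 reaches it, so n = 3.

3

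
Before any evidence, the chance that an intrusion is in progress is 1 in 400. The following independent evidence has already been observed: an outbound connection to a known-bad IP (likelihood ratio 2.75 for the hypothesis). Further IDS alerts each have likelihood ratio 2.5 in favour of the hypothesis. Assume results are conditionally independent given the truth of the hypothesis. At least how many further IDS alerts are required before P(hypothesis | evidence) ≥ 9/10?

8

Prior odds = 0.0025/0.9975 = 1/399.
Bayes factor of the evidence already in hand = 2.75.
Odds after that evidence = (1/399) × 2.75 = 11/1596.
Target odds = 0.9/0.1 = 9.
Need 2.5ⁿ ≥ 9 ÷ (11/1596) = 14364/11.
2.5⁷ = 610.3515625 falls short of 14364/11 but 2.5⁸ = 390625/256 reaches it, so n = 8.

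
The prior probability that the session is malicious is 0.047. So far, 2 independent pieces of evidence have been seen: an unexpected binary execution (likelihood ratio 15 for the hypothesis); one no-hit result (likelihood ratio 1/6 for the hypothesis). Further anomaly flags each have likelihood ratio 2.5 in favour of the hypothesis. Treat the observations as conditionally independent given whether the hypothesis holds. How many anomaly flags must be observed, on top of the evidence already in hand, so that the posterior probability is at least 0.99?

8

Prior odds = 0.047/0.953 = 47/953.
Combined Bayes factor of the evidence already in hand = 15 × (1/6) = 2.5.
Odds after that evidence = (47/953) × 2.5 = 235/1906.
Target odds = 0.99/0.01 = 99.
Need 2.5ⁿ ≥ 99 ÷ (235/1906) = 188694/235.
2.5⁷ = 610.3515625 falls short of 188694/235 but 2.5⁸ = 390625/256 reaches it, so n = 8.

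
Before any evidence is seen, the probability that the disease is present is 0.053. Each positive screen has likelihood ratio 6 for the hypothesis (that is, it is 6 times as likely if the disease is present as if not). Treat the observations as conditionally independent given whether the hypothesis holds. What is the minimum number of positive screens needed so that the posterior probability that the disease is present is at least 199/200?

Prior odds: 0.053 ÷ 0.947 = 53/947.
Likelihood ratio per positive screen = 6.
Target posterior odds = 0.995/0.005 = 199.
Need (53/947) × 6ⁿ ≥ 199, i.e. 6ⁿ ≥ 188453/53.
6⁴ = 1296 falls short of 188453/53 but 6⁵ = 7776 reaches it, so n = 5.

5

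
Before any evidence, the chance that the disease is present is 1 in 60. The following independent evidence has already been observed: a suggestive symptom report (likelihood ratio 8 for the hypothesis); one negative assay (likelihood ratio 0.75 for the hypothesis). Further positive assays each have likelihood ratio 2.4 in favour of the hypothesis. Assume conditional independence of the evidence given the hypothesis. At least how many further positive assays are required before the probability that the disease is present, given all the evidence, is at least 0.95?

6

Prior odds = (1/60)/(59/60) = 1/59.
Combined Bayes factor of the evidence already in hand = 8 × 0.75 = 6.
Odds after that evidence = (1/59) × 6 = 6/59.
Target odds = 0.95/0.05 = 19.
Need 2.4ⁿ ≥ 19 ÷ (6/59) = 1121/6.
2.4⁵ = 79.62624 falls short of 1121/6 but 2.4⁶ = 2985984/15625 reaches it, so n = 6.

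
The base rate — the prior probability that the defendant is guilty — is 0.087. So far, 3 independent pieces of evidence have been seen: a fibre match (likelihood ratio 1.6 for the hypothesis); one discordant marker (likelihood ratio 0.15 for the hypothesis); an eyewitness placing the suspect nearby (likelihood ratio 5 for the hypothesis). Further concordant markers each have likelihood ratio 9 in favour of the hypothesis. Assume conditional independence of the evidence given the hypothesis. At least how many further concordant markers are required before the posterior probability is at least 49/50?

Prior odds = 0.087/0.913 = 87/913.
Combined Bayes factor of the evidence already in hand = 1.6 × 0.15 × 5 = 1.2.
Odds after that evidence = (87/913) × 1.2 = 522/4565.
Target odds = 0.98/0.02 = 49.
Need 9ⁿ ≥ 49 ÷ (522/4565) = 223685/522.
9² = 81 falls short of 223685/522 but 9³ = 729 reaches it, so n = 3.

3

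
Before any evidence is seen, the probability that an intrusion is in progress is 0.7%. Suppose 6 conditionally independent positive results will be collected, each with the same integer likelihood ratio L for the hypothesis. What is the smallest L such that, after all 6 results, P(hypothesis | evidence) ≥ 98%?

5

Prior odds = 0.007/0.993 = 7/993.
Target odds = 0.98/0.02 = 49.
Need L⁶ ≥ 49 ÷ (7/993) = 6951.
4⁶ = 4096 < 6951 ≤ 15625 = 5⁶, so L = 5.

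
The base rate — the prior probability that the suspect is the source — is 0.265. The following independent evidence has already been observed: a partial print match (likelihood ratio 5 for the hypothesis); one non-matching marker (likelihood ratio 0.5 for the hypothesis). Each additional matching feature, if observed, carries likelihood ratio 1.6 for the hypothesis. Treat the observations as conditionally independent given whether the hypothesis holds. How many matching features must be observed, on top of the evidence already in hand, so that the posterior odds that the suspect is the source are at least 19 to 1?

Prior odds = 0.265/0.735 = 53/147.
Combined Bayes factor of the evidence already in hand = 5 × 0.5 = 2.5.
Odds after that evidence = (53/147) × 2.5 = 265/294.
Target odds = 19.
Need 1.6ⁿ ≥ 19 ÷ (265/294) = 5586/265.
1.6⁶ = 262144/15625 falls short of 5586/265 but 1.6⁷ = 2097152/78125 reaches it, so n = 7.

7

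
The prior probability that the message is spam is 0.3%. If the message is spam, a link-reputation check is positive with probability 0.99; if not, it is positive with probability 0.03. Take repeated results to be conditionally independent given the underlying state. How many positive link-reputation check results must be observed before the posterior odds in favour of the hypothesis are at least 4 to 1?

3

Prior odds = 0.003/0.997 = 3/997.
Likelihood ratio of a positive = 0.99/0.03 = 33.
Target odds = 4.
Need (3/997) × 33ⁿ ≥ 4, i.e. 33ⁿ ≥ 3988/3.
33² = 1089 falls short of 3988/3 but 33³ = 35937 reaches it, so n = 3.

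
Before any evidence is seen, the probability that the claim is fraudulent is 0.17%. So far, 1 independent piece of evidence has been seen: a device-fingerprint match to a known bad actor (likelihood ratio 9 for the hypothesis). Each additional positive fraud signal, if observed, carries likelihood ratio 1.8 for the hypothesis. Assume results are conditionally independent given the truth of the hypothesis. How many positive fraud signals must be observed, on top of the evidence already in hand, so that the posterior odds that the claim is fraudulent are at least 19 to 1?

Prior odds = 0.0017/0.9983 = 17/9983.
Bayes factor of the evidence already in hand = 9.
Odds after that evidence = (17/9983) × 9 = 153/9983.
Target odds = 19.
Need 1.8ⁿ ≥ 19 ÷ (153/9983) = 189677/153.
1.8¹² ≈1156.83 falls short of 189677/153 but 1.8¹³ ≈2082.3 reaches it, so n = 13.

13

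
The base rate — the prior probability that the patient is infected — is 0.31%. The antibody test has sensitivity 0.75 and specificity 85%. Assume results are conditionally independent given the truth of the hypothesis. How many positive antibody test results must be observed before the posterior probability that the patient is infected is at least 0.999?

Prior odds: 0.0031 ÷ 0.9969 = 31/9969.
False-positive rate = 1 − 0.85 = 0.15; likelihood ratio of a positive = 0.75/0.15 = 5.
Target posterior odds = 0.999/0.001 = 999.
Require 5ⁿ ≥ 999 ÷ (31/9969) = 9959031/31.
5⁷ = 78125 falls short of 9959031/31 but 5⁸ = 390625 reaches it, so n = 8.

8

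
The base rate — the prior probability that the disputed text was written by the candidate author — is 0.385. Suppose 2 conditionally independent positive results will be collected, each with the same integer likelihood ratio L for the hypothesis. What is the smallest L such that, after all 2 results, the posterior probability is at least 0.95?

6

Prior odds = 0.385/0.615 = 77/123.
Target odds = 0.95/0.05 = 19.
Need L² ≥ 19 ÷ (77/123) = 2337/77.
5² = 25 < 2337/77 ≤ 36 = 6², so L = 6.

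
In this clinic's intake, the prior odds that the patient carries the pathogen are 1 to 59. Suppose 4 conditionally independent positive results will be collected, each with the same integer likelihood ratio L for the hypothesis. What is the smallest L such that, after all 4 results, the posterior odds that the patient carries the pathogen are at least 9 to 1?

5

Prior odds = 1/59.
Target odds = 9.
Need L⁴ ≥ 9 ÷ (1/59) = 531.
4⁴ = 256 < 531 ≤ 625 = 5⁴, so L = 5.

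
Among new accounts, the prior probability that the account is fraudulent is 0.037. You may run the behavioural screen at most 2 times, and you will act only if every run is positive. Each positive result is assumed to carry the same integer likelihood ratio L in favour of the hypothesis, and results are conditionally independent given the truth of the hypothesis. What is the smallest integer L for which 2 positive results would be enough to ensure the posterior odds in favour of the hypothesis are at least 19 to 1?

23

Prior odds = 0.037/0.963 = 37/963.
Target odds = 19.
Need L² ≥ 19 ÷ (37/963) = 18297/37.
22² = 484 < 18297/37 ≤ 529 = 23², so L = 23.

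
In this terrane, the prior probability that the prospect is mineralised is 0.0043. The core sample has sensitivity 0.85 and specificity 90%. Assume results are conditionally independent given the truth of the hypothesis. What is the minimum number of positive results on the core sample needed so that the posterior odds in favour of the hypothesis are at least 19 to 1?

4

Prior odds: 0.0043 ÷ 0.9957 = 43/9957.
False-positive rate = 1 − 0.9 = 0.1; likelihood ratio of a positive = 0.85/0.1 = 8.5.
Target odds = 19.
Require 8.5ⁿ ≥ 19 ÷ (43/9957) = 189183/43.
8.5³ = 614.125 falls short of 189183/43 but 8.5⁴ = 5220.0625 reaches it, so n = 4.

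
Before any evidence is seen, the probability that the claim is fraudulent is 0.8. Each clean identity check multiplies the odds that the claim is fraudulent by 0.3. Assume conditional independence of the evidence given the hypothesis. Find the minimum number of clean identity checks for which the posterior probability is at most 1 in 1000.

7

Prior odds = 0.8/0.2 = 4.
Likelihood ratio per clean identity check = 0.3.
Target posterior odds = 0.001/0.999 = 1/999.
Require 0.3ⁿ ≤ 1/999 ÷ 4 = 1/3996.
0.3⁶ = 729/1000000 is still above 1/3996 but 0.3⁷ = 2187/10000000 is at or below it, so n = 7.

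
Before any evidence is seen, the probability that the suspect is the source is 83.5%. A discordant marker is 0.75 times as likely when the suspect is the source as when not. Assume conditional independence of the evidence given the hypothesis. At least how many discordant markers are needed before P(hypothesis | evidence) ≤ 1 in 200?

25

Prior odds: 0.835 ÷ 0.165 = 167/33.
Likelihood ratio per discordant marker = 0.75.
Target posterior odds = 0.005/0.995 = 1/199.
Require 0.75ⁿ ≤ 1/199 ÷ (167/33) = 33/33233.
0.75²⁴ ≈0.00100339 is still above 33/33233 but 0.75²⁵ ≈0.000752543 is at or below it, so n = 25.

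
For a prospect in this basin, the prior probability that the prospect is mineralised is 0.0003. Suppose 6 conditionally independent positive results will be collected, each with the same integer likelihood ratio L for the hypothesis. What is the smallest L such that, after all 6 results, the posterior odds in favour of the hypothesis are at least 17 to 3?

Prior odds = 0.0003/0.9997 = 3/9997.
Target odds = 17/3.
Need L⁶ ≥ 17/3 ÷ (3/9997) = 169949/9.
5⁶ = 15625 < 169949/9 ≤ 46656 = 6⁶, so L = 6.

6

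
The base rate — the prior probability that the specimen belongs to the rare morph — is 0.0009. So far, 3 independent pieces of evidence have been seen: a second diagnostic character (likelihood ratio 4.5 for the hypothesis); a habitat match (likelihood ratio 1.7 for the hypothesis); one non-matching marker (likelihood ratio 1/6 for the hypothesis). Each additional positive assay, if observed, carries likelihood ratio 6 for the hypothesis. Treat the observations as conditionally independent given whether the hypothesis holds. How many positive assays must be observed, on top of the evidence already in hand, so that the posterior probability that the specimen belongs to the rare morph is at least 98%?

6

Prior odds = 0.0009/0.9991 = 9/9991.
Combined Bayes factor of the evidence already in hand = 4.5 × 1.7 × (1/6) = 1.275.
Odds after that evidence = (9/9991) × 1.275 = 459/399640.
Target odds = 0.98/0.02 = 49.
Need 6ⁿ ≥ 49 ÷ (459/399640) = 19582360/459.
6⁵ = 7776 falls short of 19582360/459 but 6⁶ = 46656 reaches it, so n = 6.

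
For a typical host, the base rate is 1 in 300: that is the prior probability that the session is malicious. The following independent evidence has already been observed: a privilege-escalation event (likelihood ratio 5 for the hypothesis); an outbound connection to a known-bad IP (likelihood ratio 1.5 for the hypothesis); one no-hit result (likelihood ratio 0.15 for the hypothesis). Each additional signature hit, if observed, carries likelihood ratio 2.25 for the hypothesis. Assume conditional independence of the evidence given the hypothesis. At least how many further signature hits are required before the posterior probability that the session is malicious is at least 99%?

Prior odds = (1/300)/(299/300) = 1/299.
Combined Bayes factor of the evidence already in hand = 5 × 1.5 × 0.15 = 1.125.
Odds after that evidence = (1/299) × 1.125 = 9/2392.
Target odds = 0.99/0.01 = 99.
Need 2.25ⁿ ≥ 99 ÷ (9/2392) = 26312.
2.25¹² ≈16834.1 falls short of 26312 but 2.25¹³ ≈37876.8 reaches it, so n = 13.

13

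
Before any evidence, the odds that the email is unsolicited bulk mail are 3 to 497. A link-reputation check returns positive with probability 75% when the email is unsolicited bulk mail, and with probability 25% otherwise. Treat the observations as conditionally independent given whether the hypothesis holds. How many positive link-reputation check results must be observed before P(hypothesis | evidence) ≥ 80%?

Prior odds = 3/497.
Likelihood ratio of a positive result = 0.75/0.25 = 3.
Target posterior odds = 0.8/0.2 = 4.
Need (3/497) × 3ⁿ ≥ 4, i.e. 3ⁿ ≥ 1988/3.
3⁵ = 243 falls short of 1988/3 but 3⁶ = 729 reaches it, so n = 6.

6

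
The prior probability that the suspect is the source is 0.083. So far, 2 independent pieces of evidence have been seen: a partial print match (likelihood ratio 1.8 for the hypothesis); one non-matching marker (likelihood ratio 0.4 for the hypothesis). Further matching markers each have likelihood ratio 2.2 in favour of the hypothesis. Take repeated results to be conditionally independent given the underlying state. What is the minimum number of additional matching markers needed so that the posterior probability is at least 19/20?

Prior odds = 0.083/0.917 = 83/917.
Combined Bayes factor of the evidence already in hand = 1.8 × 0.4 = 0.72.
Odds after that evidence = (83/917) × 0.72 = 1494/22925.
Target odds = 0.95/0.05 = 19.
Need 2.2ⁿ ≥ 19 ÷ (1494/22925) = 435575/1494.
2.2⁷ = 19487171/78125 falls short of 435575/1494 but 2.2⁸ = 214358881/390625 reaches it, so n = 8.

8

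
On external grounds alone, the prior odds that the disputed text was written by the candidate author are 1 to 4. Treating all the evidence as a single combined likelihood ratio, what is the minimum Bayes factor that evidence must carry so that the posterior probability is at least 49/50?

196

Prior odds = 0.25.
Target odds = 0.98/0.02 = 49.
Required Bayes factor = 49 ÷ 0.25 = 196.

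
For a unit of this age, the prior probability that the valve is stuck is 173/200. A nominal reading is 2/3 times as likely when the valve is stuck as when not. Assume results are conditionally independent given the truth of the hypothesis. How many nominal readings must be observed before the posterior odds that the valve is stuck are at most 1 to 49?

15

Prior odds = 0.865/0.135 = 173/27.
Likelihood ratio per nominal reading = 2/3.
Target odds = 1/49.
Require (2/3)ⁿ ≤ 1/49 ÷ (173/27) = 27/8477.
(2/3)¹⁴ = 16384/4782969 is still above 27/8477 but (2/3)¹⁵ = 32768/14348907 is at or below it, so n = 15.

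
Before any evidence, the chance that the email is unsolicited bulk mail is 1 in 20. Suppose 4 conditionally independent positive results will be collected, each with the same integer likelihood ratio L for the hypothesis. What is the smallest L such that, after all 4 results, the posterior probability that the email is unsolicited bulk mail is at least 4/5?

Prior odds = 0.05/0.95 = 1/19.
Target odds = 0.8/0.2 = 4.
Need L⁴ ≥ 4 ÷ (1/19) = 76.
2⁴ = 16 < 76 ≤ 81 = 3⁴, so L = 3.

3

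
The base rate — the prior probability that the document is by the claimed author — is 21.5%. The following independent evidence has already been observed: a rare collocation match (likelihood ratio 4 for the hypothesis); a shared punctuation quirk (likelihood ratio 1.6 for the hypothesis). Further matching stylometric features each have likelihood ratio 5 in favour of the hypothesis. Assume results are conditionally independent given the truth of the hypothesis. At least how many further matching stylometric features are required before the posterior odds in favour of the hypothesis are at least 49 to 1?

3

Prior odds = 0.215/0.785 = 43/157.
Combined Bayes factor of the evidence already in hand = 4 × 1.6 = 6.4.
Odds after that evidence = (43/157) × 6.4 = 1376/785.
Target odds = 49.
Need 5ⁿ ≥ 49 ÷ (1376/785) = 38465/1376.
5² = 25 falls short of 38465/1376 but 5³ = 125 reaches it, so n = 3.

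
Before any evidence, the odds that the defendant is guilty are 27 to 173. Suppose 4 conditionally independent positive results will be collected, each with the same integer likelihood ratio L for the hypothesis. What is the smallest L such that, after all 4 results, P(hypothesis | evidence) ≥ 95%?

Prior odds = 27/173.
Target odds = 0.95/0.05 = 19.
Need L⁴ ≥ 19 ÷ (27/173) = 3287/27.
3⁴ = 81 < 3287/27 ≤ 256 = 4⁴, so L = 4.

4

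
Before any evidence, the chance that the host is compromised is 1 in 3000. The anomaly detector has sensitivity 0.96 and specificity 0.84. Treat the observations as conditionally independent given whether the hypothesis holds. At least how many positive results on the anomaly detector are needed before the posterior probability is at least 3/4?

Prior odds = (1/3000)/(2999/3000) = 1/2999.
False-positive rate = 1 − 0.84 = 0.16; likelihood ratio of a positive = 0.96/0.16 = 6.
Target odds: 0.75 ÷ 0.25 = 3.
Require 6ⁿ ≥ 3 ÷ (1/2999) = 8997.
6⁵ = 7776 falls short of 8997 but 6⁶ = 46656 reaches it, so n = 6.

6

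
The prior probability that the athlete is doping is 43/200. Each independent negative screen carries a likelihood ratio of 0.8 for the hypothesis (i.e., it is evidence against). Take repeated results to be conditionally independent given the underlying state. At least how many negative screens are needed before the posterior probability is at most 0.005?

Prior odds = 0.215/0.785 = 43/157.
Likelihood ratio per negative screen = 0.8.
Target odds: 0.005 ÷ 0.995 = 1/199.
Require 0.8ⁿ ≤ 1/199 ÷ (43/157) = 157/8557.
0.8¹⁷ ≈0.022518 is still above 157/8557 but 0.8¹⁸ ≈0.0180144 is at or below it, so n = 18.

18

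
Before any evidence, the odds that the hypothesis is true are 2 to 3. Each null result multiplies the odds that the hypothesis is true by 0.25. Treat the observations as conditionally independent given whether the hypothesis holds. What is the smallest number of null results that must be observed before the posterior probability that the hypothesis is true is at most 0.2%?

5

Prior odds = 2/3.
Likelihood ratio per null result = 0.25.
Target posterior odds = 0.002/0.998 = 1/499.
Require 0.25ⁿ ≤ 1/499 ÷ (2/3) = 3/998.
0.25⁴ = 0.00390625 is still above 3/998 but 0.25⁵ = 1/1024 is at or below it, so n = 5.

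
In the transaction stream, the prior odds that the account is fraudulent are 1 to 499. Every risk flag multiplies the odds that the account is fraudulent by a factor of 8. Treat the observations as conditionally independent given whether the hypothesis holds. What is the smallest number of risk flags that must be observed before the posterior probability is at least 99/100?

Prior odds = 1/499.
Likelihood ratio per risk flag = 8.
Target posterior odds = 0.99/0.01 = 99.
Need (1/499) × 8ⁿ ≥ 99, i.e. 8ⁿ ≥ 49401.
8⁵ = 32768 falls short of 49401 but 8⁶ = 262144 reaches it, so n = 6.

6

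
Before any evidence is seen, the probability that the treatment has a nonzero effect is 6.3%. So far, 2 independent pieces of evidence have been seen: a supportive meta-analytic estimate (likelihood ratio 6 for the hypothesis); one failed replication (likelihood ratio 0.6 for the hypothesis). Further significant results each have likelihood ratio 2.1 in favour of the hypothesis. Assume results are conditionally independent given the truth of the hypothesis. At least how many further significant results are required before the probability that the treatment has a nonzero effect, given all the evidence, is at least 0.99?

Prior odds = 0.063/0.937 = 63/937.
Combined Bayes factor of the evidence already in hand = 6 × 0.6 = 3.6.
Odds after that evidence = (63/937) × 3.6 = 1134/4685.
Target odds = 0.99/0.01 = 99.
Need 2.1ⁿ ≥ 99 ÷ (1134/4685) = 51535/126.
2.1⁸ ≈378.229 falls short of 51535/126 but 2.1⁹ ≈794.28 reaches it, so n = 9.

9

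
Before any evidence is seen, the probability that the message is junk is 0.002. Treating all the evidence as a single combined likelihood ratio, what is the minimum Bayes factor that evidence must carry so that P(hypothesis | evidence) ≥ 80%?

Prior odds = 0.002/0.998 = 1/499.
Target odds = 0.8/0.2 = 4.
Required Bayes factor = 4 ÷ (1/499) = 1996.

1996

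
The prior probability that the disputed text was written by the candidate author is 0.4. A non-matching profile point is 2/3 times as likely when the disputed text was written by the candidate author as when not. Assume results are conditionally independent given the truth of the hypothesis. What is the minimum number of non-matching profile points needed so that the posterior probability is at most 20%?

Prior odds: 0.4 ÷ 0.6 = 2/3.
Likelihood ratio per non-matching profile point = 2/3.
Target odds: 0.2 ÷ 0.8 = 0.25.
Need (2/3) × (2/3)ⁿ ≤ 0.25, i.e. (2/3)ⁿ ≤ 0.375.
(2/3)² = 4/9 is still above 0.375 but (2/3)³ = 8/27 is at or below it, so n = 3.

3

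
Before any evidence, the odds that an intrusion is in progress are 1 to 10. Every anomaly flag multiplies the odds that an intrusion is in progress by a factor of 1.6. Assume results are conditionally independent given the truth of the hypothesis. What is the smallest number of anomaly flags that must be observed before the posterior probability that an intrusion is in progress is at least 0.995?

Prior odds = 0.1.
Likelihood ratio per anomaly flag = 1.6.
Target posterior odds = 0.995/0.005 = 199.
Require 1.6ⁿ ≥ 199 ÷ 0.1 = 1990.
1.6¹⁶ ≈1844.67 falls short of 1990 but 1.6¹⁷ ≈2951.48 reaches it, so n = 17.

17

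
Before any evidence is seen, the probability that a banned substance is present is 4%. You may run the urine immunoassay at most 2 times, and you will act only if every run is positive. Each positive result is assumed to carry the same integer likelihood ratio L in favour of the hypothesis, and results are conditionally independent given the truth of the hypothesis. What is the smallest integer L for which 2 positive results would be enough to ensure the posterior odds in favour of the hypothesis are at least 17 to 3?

12

Prior odds = 0.04/0.96 = 1/24.
Target odds = 17/3.
Need L² ≥ 17/3 ÷ (1/24) = 136.
11² = 121 < 136 ≤ 144 = 12², so L = 12.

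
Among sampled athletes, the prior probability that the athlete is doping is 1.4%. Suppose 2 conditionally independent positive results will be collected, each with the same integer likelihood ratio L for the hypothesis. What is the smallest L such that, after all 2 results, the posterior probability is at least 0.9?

26

Prior odds = 0.014/0.986 = 7/493.
Target odds = 0.9/0.1 = 9.
Need L² ≥ 9 ÷ (7/493) = 4437/7.
25² = 625 < 4437/7 ≤ 676 = 26², so L = 26.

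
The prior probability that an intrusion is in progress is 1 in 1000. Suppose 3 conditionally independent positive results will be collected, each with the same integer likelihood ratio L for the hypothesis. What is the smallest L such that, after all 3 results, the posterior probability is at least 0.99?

Prior odds = 0.001/0.999 = 1/999.
Target odds = 0.99/0.01 = 99.
Need L³ ≥ 99 ÷ (1/999) = 98901.
46³ = 97336 < 98901 ≤ 103823 = 47³, so L = 47.

47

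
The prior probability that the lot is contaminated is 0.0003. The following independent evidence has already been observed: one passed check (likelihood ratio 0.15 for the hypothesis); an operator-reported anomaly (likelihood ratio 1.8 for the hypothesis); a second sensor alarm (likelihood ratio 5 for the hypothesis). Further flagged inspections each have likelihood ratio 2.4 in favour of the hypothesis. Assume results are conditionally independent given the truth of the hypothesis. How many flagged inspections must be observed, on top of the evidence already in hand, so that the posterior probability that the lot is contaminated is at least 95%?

13

Prior odds = 0.0003/0.9997 = 3/9997.
Combined Bayes factor of the evidence already in hand = 0.15 × 1.8 × 5 = 1.35.
Odds after that evidence = (3/9997) × 1.35 = 81/199940.
Target odds = 0.95/0.05 = 19.
Need 2.4ⁿ ≥ 19 ÷ (81/199940) = 3798860/81.
2.4¹² ≈36520.3 falls short of 3798860/81 but 2.4¹³ ≈87648.8 reaches it, so n = 13.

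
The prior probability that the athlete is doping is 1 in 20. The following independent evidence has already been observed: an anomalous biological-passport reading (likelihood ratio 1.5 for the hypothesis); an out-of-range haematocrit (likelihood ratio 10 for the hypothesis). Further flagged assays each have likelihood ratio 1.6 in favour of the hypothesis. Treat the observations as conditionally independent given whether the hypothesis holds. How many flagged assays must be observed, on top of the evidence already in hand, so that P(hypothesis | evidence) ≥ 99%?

Prior odds = 0.05/0.95 = 1/19.
Combined Bayes factor of the evidence already in hand = 1.5 × 10 = 15.
Odds after that evidence = (1/19) × 15 = 15/19.
Target odds = 0.99/0.01 = 99.
Need 1.6ⁿ ≥ 99 ÷ (15/19) = 125.4.
1.6¹⁰ ≈109.951 falls short of 125.4 but 1.6¹¹ ≈175.922 reaches it, so n = 11.

11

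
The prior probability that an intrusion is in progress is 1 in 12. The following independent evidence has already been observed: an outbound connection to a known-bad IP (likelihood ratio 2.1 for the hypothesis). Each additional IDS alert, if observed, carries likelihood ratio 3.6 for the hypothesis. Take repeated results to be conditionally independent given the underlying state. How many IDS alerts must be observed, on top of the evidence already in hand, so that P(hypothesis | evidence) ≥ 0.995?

Prior odds = (1/12)/(11/12) = 1/11.
Bayes factor of the evidence already in hand = 2.1.
Odds after that evidence = (1/11) × 2.1 = 21/110.
Target odds = 0.995/0.005 = 199.
Need 3.6ⁿ ≥ 199 ÷ (21/110) = 21890/21.
3.6⁵ = 604.66176 falls short of 21890/21 but 3.6⁶ = 34012224/15625 reaches it, so n = 6.

6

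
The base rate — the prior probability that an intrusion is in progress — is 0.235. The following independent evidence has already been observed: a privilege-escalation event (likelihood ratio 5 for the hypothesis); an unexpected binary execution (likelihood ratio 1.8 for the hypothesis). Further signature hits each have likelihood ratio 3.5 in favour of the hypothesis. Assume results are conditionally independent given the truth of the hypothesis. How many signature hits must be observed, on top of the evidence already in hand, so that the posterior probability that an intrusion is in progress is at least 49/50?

3

Prior odds = 0.235/0.765 = 47/153.
Combined Bayes factor of the evidence already in hand = 5 × 1.8 = 9.
Odds after that evidence = (47/153) × 9 = 47/17.
Target odds = 0.98/0.02 = 49.
Need 3.5ⁿ ≥ 49 ÷ (47/17) = 833/47.
3.5² = 12.25 falls short of 833/47 but 3.5³ = 42.875 reaches it, so n = 3.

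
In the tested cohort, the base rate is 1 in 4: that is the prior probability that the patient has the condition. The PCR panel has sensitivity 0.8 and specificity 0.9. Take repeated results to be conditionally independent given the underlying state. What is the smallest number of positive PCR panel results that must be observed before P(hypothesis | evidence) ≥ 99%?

Prior odds: 0.25 ÷ 0.75 = 1/3.
False-positive rate = 1 − 0.9 = 0.1; likelihood ratio of a positive = 0.8/0.1 = 8.
Target odds: 0.99 ÷ 0.01 = 99.
Need (1/3) × 8ⁿ ≥ 99, i.e. 8ⁿ ≥ 297.
8² = 64 falls short of 297 but 8³ = 512 reaches it, so n = 3.

3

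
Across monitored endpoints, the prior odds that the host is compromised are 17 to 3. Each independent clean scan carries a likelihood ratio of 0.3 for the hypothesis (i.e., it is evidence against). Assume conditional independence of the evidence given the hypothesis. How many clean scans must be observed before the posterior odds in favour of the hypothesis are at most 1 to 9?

4

Prior odds = 17/3.
Likelihood ratio per clean scan = 0.3.
Target odds = 1/9.
Require 0.3ⁿ ≤ 1/9 ÷ (17/3) = 1/51.
0.3³ = 0.027 is still above 1/51 but 0.3⁴ = 0.0081 is at or below it, so n = 4.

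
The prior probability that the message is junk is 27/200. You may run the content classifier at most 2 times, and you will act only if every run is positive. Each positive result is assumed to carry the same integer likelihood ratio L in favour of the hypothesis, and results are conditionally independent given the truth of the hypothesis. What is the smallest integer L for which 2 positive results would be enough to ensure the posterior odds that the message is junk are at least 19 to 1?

Prior odds = 0.135/0.865 = 27/173.
Target odds = 19.
Need L² ≥ 19 ÷ (27/173) = 3287/27.
11² = 121 < 3287/27 ≤ 144 = 12², so L = 12.

12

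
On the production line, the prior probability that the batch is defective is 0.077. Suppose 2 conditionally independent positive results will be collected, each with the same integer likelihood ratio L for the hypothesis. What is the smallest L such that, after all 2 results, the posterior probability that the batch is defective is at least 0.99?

35

Prior odds = 0.077/0.923 = 77/923.
Target odds = 0.99/0.01 = 99.
Need L² ≥ 99 ÷ (77/923) = 8307/7.
34² = 1156 < 8307/7 ≤ 1225 = 35², so L = 35.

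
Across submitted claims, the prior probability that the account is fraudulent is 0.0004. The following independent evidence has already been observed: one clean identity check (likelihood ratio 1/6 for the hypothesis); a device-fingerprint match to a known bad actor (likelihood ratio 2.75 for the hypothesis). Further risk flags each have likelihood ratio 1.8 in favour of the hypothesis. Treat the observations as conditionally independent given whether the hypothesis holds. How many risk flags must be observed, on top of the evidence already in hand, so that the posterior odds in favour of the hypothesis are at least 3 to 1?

Prior odds = 0.0004/0.9996 = 1/2499.
Combined Bayes factor of the evidence already in hand = (1/6) × 2.75 = 11/24.
Odds after that evidence = (1/2499) × 11/24 = 11/59976.
Target odds = 3.
Need 1.8ⁿ ≥ 3 ÷ (11/59976) = 179928/11.
1.8¹⁶ ≈12144 falls short of 179928/11 but 1.8¹⁷ ≈21859.1 reaches it, so n = 17.

17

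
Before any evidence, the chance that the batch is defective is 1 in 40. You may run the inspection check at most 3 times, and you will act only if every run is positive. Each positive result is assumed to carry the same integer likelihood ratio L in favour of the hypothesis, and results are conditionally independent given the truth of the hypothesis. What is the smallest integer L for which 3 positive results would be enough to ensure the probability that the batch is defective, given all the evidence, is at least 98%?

Prior odds = 0.025/0.975 = 1/39.
Target odds = 0.98/0.02 = 49.
Need L³ ≥ 49 ÷ (1/39) = 1911.
12³ = 1728 < 1911 ≤ 2197 = 13³, so L = 13.

13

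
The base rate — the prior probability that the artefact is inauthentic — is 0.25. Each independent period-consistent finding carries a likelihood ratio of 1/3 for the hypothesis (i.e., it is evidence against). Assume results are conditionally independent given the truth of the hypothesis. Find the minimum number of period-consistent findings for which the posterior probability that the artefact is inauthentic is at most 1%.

4

Prior odds = 0.25/0.75 = 1/3.
Likelihood ratio per period-consistent finding = 1/3.
Target odds: 0.01 ÷ 0.99 = 1/99.
Require (1/3)ⁿ ≤ 1/99 ÷ (1/3) = 1/33.
(1/3)³ = 1/27 is still above 1/33 but (1/3)⁴ = 1/81 is at or below it, so n = 4.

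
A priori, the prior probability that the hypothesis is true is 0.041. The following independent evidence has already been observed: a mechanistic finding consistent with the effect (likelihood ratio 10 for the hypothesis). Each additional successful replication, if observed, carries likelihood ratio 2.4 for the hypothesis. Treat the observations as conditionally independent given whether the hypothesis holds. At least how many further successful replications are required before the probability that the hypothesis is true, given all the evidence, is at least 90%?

Prior odds = 0.041/0.959 = 41/959.
Bayes factor of the evidence already in hand = 10.
Odds after that evidence = (41/959) × 10 = 410/959.
Target odds = 0.9/0.1 = 9.
Need 2.4ⁿ ≥ 9 ÷ (410/959) = 8631/410.
2.4³ = 13.824 falls short of 8631/410 but 2.4⁴ = 33.1776 reaches it, so n = 4.

4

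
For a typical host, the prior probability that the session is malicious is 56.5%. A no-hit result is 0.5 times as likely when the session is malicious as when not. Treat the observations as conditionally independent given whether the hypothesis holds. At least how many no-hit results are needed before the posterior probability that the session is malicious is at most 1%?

Prior odds = 0.565/0.435 = 113/87.
Likelihood ratio per no-hit result = 0.5.
Target posterior odds = 0.01/0.99 = 1/99.
Need (113/87) × 0.5ⁿ ≤ 1/99, i.e. 0.5ⁿ ≤ 29/3729.
0.5⁷ = 0.0078125 is still above 29/3729 but 0.5⁸ = 0.00390625 is at or below it, so n = 8.

8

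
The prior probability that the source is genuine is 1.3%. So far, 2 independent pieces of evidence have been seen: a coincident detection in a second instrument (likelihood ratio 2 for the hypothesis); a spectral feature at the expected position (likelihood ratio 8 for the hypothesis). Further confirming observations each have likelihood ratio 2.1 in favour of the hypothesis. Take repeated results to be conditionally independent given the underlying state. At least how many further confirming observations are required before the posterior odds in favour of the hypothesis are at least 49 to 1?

Prior odds = 0.013/0.987 = 13/987.
Combined Bayes factor of the evidence already in hand = 2 × 8 = 16.
Odds after that evidence = (13/987) × 16 = 208/987.
Target odds = 49.
Need 2.1ⁿ ≥ 49 ÷ (208/987) = 48363/208.
2.1⁷ ≈180.109 falls short of 48363/208 but 2.1⁸ ≈378.229 reaches it, so n = 8.

8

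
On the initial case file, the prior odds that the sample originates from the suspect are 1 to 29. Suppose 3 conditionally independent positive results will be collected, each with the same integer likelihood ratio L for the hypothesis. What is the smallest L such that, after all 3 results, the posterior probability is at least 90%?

7

Prior odds = 1/29.
Target odds = 0.9/0.1 = 9.
Need L³ ≥ 9 ÷ (1/29) = 261.
6³ = 216 < 261 ≤ 343 = 7³, so L = 7.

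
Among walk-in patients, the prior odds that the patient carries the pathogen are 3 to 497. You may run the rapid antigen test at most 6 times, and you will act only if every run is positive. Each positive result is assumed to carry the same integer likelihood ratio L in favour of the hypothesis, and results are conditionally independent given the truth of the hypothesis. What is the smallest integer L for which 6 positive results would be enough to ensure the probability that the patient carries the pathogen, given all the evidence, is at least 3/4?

3

Prior odds = 3/497.
Target odds = 0.75/0.25 = 3.
Need L⁶ ≥ 3 ÷ (3/497) = 497.
2⁶ = 64 < 497 ≤ 729 = 3⁶, so L = 3.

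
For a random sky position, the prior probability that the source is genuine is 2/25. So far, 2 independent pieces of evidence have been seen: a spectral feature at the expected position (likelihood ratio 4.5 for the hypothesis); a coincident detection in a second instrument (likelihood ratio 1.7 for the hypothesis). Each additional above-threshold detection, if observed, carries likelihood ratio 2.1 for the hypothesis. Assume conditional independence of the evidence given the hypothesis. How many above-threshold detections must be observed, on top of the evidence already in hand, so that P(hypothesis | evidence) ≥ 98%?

6

Prior odds = 0.08/0.92 = 2/23.
Combined Bayes factor of the evidence already in hand = 4.5 × 1.7 = 7.65.
Odds after that evidence = (2/23) × 7.65 = 153/230.
Target odds = 0.98/0.02 = 49.
Need 2.1ⁿ ≥ 49 ÷ (153/230) = 11270/153.
2.1⁵ = 4084101/100000 falls short of 11270/153 but 2.1⁶ = 85766121/1000000 reaches it, so n = 6.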